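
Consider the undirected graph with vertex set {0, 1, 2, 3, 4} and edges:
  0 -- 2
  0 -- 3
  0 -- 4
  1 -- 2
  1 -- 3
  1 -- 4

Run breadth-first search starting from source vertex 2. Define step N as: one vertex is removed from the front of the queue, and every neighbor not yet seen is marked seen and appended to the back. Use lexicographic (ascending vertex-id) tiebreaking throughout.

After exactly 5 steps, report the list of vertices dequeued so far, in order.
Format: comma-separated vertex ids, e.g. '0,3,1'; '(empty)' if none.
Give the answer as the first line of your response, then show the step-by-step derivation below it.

2,0,1,3,4

step 1: dequeue 2; queue=[0,1]; order=2
step 2: dequeue 0; queue=[1,3,4]; order=2,0
step 3: dequeue 1; queue=[3,4]; order=2,0,1
step 4: dequeue 3; queue=[4]; order=2,0,1,3
step 5: dequeue 4; queue=[(empty)]; order=2,0,1,3,4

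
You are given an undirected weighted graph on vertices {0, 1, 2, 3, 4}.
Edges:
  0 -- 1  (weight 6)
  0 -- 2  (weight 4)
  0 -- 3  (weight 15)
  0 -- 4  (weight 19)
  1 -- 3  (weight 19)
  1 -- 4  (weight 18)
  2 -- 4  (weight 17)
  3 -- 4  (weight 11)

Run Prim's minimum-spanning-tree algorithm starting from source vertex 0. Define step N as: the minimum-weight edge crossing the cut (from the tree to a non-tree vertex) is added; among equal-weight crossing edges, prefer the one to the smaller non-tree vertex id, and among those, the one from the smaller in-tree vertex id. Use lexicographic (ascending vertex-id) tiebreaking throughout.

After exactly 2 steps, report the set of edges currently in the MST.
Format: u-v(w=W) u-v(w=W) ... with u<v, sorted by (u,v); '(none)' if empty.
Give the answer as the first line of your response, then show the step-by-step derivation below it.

0-1(w=6) 0-2(w=4)

step 1: add edge 0-2 (w=4); MST = {0-2(w=4)}
step 2: add edge 0-1 (w=6); MST = {0-1(w=6) 0-2(w=4)}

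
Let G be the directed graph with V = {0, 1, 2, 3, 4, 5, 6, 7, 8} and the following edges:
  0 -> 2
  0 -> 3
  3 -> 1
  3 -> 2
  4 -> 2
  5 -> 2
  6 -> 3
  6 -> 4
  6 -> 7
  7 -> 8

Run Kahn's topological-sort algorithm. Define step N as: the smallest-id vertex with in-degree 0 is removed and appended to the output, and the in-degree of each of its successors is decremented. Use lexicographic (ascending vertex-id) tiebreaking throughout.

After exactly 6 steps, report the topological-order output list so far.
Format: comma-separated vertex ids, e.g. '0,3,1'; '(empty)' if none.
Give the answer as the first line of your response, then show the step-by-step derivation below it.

0,5,6,3,1,4

step 1: output 0; order=[0]; indeg=(0,1,3,1,1,0,0,1,1)
step 2: output 5; order=[0,5]; indeg=(0,1,2,1,1,0,0,1,1)
step 3: output 6; order=[0,5,6]; indeg=(0,1,2,0,0,0,0,0,1)
step 4: output 3; order=[0,5,6,3]; indeg=(0,0,1,0,0,0,0,0,1)
step 5: output 1; order=[0,5,6,3,1]; indeg=(0,0,1,0,0,0,0,0,1)
step 6: output 4; order=[0,5,6,3,1,4]; indeg=(0,0,0,0,0,0,0,0,1)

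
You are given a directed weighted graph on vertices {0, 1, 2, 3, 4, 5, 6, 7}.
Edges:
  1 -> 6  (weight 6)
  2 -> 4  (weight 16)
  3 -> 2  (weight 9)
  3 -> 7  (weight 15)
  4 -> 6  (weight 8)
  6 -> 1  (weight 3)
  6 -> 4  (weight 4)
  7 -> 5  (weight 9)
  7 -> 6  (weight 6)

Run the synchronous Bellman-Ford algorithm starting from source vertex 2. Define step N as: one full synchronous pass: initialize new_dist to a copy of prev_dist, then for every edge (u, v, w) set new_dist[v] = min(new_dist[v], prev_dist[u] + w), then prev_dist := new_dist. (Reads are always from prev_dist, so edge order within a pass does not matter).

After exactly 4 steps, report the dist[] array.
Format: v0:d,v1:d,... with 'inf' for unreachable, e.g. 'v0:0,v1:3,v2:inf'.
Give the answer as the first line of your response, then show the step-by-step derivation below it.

v0:inf,v1:27,v2:0,v3:inf,v4:16,v5:inf,v6:24,v7:inf

step 1: dist = v0:inf,v1:inf,v2:0,v3:inf,v4:16,v5:inf,v6:inf,v7:inf
step 2: dist = v0:inf,v1:inf,v2:0,v3:inf,v4:16,v5:inf,v6:24,v7:inf
step 3: dist = v0:inf,v1:27,v2:0,v3:inf,v4:16,v5:inf,v6:24,v7:inf
step 4: dist = v0:inf,v1:27,v2:0,v3:inf,v4:16,v5:inf,v6:24,v7:inf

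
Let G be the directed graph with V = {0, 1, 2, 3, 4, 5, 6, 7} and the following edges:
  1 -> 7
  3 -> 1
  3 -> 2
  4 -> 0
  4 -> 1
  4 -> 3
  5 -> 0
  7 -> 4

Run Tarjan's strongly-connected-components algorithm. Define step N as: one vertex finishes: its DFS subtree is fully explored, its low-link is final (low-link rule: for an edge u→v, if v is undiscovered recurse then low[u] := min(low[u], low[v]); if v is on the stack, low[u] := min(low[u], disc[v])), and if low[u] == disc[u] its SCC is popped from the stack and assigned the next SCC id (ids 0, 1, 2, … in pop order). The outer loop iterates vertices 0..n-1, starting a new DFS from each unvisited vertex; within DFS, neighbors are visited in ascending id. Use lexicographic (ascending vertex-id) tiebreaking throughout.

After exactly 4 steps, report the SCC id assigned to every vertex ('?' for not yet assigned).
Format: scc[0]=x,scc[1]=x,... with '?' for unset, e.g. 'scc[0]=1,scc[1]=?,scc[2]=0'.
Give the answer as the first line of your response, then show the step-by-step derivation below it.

scc[0]=0,scc[1]=?,scc[2]=1,scc[3]=?,scc[4]=?,scc[5]=?,scc[6]=?,scc[7]=?

step 1: low=(low[0]=0,low[1]=?,low[2]=?,low[3]=?,low[4]=?,low[5]=?,low[6]=?,low[7]=?); scc=(scc[0]=0,scc[1]=?,scc[2]=?,scc[3]=?,scc[4]=?,scc[5]=?,scc[6]=?,scc[7]=?)
step 2: low=(low[0]=0,low[1]=1,low[2]=5,low[3]=1,low[4]=1,low[5]=?,low[6]=?,low[7]=2); scc=(scc[0]=0,scc[1]=?,scc[2]=1,scc[3]=?,scc[4]=?,scc[5]=?,scc[6]=?,scc[7]=?)
step 3: low=(low[0]=0,low[1]=1,low[2]=5,low[3]=1,low[4]=1,low[5]=?,low[6]=?,low[7]=2); scc=(scc[0]=0,scc[1]=?,scc[2]=1,scc[3]=?,scc[4]=?,scc[5]=?,scc[6]=?,scc[7]=?)
step 4: low=(low[0]=0,low[1]=1,low[2]=5,low[3]=1,low[4]=1,low[5]=?,low[6]=?,low[7]=2); scc=(scc[0]=0,scc[1]=?,scc[2]=1,scc[3]=?,scc[4]=?,scc[5]=?,scc[6]=?,scc[7]=?)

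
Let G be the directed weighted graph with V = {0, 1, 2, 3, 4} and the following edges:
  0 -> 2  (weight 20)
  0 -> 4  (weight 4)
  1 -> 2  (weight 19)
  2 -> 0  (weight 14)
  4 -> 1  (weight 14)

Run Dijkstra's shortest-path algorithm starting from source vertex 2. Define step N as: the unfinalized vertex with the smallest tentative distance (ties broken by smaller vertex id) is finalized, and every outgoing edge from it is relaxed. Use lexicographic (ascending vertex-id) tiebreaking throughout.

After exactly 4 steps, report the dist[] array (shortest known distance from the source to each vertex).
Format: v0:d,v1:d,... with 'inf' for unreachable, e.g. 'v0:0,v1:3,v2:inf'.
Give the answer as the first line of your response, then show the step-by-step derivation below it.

v0:14,v1:32,v2:0,v3:inf,v4:18

step 1: dist = v0:14,v1:inf,v2:0,v3:inf,v4:inf
step 2: dist = v0:14,v1:inf,v2:0,v3:inf,v4:18
step 3: dist = v0:14,v1:32,v2:0,v3:inf,v4:18
step 4: dist = v0:14,v1:32,v2:0,v3:inf,v4:18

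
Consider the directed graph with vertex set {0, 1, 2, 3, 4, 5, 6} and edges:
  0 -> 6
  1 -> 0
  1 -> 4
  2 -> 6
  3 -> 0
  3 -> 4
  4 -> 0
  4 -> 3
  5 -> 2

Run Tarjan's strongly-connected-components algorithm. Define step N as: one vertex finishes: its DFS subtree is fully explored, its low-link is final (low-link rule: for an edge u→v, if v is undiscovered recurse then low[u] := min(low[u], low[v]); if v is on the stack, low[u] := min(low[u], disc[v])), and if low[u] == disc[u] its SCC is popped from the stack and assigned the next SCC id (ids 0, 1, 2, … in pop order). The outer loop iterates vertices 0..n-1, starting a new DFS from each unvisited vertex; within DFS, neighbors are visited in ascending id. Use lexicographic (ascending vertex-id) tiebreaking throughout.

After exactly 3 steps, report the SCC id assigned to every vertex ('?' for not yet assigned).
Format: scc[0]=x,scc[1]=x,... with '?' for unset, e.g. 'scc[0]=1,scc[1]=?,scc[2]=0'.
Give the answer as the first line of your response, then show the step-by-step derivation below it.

scc[0]=1,scc[1]=?,scc[2]=?,scc[3]=?,scc[4]=?,scc[5]=?,scc[6]=0

step 1: low=(low[0]=0,low[1]=?,low[2]=?,low[3]=?,low[4]=?,low[5]=?,low[6]=1); scc=(scc[0]=?,scc[1]=?,scc[2]=?,scc[3]=?,scc[4]=?,scc[5]=?,scc[6]=0)
step 2: low=(low[0]=0,low[1]=?,low[2]=?,low[3]=?,low[4]=?,low[5]=?,low[6]=1); scc=(scc[0]=1,scc[1]=?,scc[2]=?,scc[3]=?,scc[4]=?,scc[5]=?,scc[6]=0)
step 3: low=(low[0]=0,low[1]=2,low[2]=?,low[3]=3,low[4]=3,low[5]=?,low[6]=1); scc=(scc[0]=1,scc[1]=?,scc[2]=?,scc[3]=?,scc[4]=?,scc[5]=?,scc[6]=0)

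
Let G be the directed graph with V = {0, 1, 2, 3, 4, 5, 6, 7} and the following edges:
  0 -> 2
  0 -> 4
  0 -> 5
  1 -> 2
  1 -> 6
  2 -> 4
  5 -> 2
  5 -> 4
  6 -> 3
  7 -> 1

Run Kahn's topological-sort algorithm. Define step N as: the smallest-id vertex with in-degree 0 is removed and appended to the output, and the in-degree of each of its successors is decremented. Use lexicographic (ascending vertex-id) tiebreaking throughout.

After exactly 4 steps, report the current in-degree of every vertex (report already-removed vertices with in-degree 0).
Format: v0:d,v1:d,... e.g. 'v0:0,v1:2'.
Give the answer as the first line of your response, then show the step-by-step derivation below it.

v0:0,v1:0,v2:0,v3:1,v4:1,v5:0,v6:0,v7:0

step 1: output 0; order=[0]; indeg=(0,1,2,1,2,0,1,0)
step 2: output 5; order=[0,5]; indeg=(0,1,1,1,1,0,1,0)
step 3: output 7; order=[0,5,7]; indeg=(0,0,1,1,1,0,1,0)
step 4: output 1; order=[0,5,7,1]; indeg=(0,0,0,1,1,0,0,0)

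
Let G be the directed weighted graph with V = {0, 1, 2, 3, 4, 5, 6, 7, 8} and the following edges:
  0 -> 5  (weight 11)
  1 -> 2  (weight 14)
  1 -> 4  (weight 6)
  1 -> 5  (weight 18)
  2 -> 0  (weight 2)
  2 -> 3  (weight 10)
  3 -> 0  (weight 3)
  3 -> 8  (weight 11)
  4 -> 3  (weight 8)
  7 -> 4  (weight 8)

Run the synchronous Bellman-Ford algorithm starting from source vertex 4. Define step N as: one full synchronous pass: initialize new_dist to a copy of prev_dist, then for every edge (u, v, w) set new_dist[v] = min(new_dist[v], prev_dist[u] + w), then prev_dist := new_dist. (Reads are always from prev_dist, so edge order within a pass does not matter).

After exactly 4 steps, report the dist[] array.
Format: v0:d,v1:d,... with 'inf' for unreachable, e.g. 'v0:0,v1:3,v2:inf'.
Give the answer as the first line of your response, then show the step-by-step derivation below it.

v0:11,v1:inf,v2:inf,v3:8,v4:0,v5:22,v6:inf,v7:inf,v8:19

step 1: dist = v0:inf,v1:inf,v2:inf,v3:8,v4:0,v5:inf,v6:inf,v7:inf,v8:inf
step 2: dist = v0:11,v1:inf,v2:inf,v3:8,v4:0,v5:inf,v6:inf,v7:inf,v8:19
step 3: dist = v0:11,v1:inf,v2:inf,v3:8,v4:0,v5:22,v6:inf,v7:inf,v8:19
step 4: dist = v0:11,v1:inf,v2:inf,v3:8,v4:0,v5:22,v6:inf,v7:inf,v8:19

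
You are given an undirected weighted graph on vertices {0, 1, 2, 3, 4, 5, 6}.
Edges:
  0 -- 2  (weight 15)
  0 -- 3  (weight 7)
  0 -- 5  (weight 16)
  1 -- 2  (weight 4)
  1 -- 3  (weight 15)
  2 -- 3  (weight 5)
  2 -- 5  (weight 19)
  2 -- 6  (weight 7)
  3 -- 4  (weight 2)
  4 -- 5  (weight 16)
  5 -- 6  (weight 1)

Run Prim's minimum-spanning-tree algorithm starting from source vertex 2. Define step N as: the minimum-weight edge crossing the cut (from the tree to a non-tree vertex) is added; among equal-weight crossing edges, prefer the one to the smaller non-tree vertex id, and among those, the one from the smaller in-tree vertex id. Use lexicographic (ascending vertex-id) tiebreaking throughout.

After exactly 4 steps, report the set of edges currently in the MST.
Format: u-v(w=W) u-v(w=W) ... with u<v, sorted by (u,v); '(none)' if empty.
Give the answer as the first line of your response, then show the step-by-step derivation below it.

0-3(w=7) 1-2(w=4) 2-3(w=5) 3-4(w=2)

step 1: add edge 1-2 (w=4); MST = {1-2(w=4)}
step 2: add edge 2-3 (w=5); MST = {1-2(w=4) 2-3(w=5)}
step 3: add edge 3-4 (w=2); MST = {1-2(w=4) 2-3(w=5) 3-4(w=2)}
step 4: add edge 0-3 (w=7); MST = {0-3(w=7) 1-2(w=4) 2-3(w=5) 3-4(w=2)}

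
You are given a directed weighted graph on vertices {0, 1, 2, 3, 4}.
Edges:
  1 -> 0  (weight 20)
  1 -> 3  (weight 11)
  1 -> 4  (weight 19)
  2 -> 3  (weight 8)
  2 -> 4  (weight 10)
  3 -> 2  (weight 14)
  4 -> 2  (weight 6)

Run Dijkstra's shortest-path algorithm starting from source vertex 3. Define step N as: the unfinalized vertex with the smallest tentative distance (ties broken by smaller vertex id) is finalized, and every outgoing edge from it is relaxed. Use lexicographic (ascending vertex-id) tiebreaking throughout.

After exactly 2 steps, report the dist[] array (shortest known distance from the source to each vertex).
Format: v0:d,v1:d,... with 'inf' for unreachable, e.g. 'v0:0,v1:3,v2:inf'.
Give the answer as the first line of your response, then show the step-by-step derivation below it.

v0:inf,v1:inf,v2:14,v3:0,v4:24

step 1: dist = v0:inf,v1:inf,v2:14,v3:0,v4:inf
step 2: dist = v0:inf,v1:inf,v2:14,v3:0,v4:24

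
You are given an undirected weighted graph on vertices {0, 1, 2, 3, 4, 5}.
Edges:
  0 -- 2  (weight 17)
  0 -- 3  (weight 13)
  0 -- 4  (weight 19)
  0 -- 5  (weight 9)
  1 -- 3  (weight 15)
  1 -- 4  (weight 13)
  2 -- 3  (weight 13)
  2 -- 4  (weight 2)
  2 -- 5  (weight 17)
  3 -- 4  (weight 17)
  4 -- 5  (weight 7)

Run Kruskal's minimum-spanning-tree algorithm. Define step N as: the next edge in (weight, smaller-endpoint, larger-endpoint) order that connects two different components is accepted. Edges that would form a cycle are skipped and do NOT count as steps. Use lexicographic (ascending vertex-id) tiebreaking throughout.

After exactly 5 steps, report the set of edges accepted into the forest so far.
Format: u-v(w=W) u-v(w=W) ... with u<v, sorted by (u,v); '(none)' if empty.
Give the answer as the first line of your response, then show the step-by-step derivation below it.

0-3(w=13) 0-5(w=9) 1-4(w=13) 2-4(w=2) 4-5(w=7)

step 1: add edge 2-4 (w=2); MST = {2-4(w=2)}
step 2: add edge 4-5 (w=7); MST = {2-4(w=2) 4-5(w=7)}
step 3: add edge 0-5 (w=9); MST = {0-5(w=9) 2-4(w=2) 4-5(w=7)}
step 4: add edge 0-3 (w=13); MST = {0-3(w=13) 0-5(w=9) 2-4(w=2) 4-5(w=7)}
step 5: add edge 1-4 (w=13); MST = {0-3(w=13) 0-5(w=9) 1-4(w=13) 2-4(w=2) 4-5(w=7)}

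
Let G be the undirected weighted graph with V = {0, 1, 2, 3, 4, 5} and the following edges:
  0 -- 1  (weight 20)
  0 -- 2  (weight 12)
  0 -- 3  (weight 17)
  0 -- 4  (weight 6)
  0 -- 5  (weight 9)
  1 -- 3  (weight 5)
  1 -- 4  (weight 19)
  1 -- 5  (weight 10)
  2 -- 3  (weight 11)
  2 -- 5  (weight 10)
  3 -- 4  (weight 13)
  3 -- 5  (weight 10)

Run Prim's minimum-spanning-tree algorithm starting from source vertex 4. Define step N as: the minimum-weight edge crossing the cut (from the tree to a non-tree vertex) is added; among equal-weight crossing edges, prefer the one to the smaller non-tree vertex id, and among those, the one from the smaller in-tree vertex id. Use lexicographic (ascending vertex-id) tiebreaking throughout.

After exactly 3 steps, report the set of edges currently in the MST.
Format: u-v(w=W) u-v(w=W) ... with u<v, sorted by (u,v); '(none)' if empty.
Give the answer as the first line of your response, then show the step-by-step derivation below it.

0-4(w=6) 0-5(w=9) 1-5(w=10)

step 1: add edge 0-4 (w=6); MST = {0-4(w=6)}
step 2: add edge 0-5 (w=9); MST = {0-4(w=6) 0-5(w=9)}
step 3: add edge 1-5 (w=10); MST = {0-4(w=6) 0-5(w=9) 1-5(w=10)}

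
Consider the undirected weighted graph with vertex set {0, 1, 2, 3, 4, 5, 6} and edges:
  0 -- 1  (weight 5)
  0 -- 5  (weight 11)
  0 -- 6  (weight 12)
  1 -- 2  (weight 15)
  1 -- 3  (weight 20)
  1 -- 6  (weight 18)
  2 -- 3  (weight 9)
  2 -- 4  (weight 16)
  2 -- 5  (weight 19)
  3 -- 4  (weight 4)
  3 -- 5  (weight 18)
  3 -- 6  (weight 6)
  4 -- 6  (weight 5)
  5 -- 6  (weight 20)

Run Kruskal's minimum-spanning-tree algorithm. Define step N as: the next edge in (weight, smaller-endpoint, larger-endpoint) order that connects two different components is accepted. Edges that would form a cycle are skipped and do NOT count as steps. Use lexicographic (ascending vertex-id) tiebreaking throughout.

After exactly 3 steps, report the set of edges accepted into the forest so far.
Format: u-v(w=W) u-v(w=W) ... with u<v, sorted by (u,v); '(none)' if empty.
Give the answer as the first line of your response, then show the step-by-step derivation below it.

0-1(w=5) 3-4(w=4) 4-6(w=5)

step 1: add edge 3-4 (w=4); MST = {3-4(w=4)}
step 2: add edge 0-1 (w=5); MST = {0-1(w=5) 3-4(w=4)}
step 3: add edge 4-6 (w=5); MST = {0-1(w=5) 3-4(w=4) 4-6(w=5)}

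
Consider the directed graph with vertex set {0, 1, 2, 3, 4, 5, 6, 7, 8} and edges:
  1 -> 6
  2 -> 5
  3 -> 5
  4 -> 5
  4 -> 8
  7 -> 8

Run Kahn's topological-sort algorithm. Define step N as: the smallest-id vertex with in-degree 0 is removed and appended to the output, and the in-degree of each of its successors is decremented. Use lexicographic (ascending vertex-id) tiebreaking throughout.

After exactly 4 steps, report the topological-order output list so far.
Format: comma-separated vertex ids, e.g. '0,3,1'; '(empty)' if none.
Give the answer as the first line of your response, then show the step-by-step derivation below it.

0,1,2,3

step 1: output 0; order=[0]; indeg=(0,0,0,0,0,3,1,0,2)
step 2: output 1; order=[0,1]; indeg=(0,0,0,0,0,3,0,0,2)
step 3: output 2; order=[0,1,2]; indeg=(0,0,0,0,0,2,0,0,2)
step 4: output 3; order=[0,1,2,3]; indeg=(0,0,0,0,0,1,0,0,2)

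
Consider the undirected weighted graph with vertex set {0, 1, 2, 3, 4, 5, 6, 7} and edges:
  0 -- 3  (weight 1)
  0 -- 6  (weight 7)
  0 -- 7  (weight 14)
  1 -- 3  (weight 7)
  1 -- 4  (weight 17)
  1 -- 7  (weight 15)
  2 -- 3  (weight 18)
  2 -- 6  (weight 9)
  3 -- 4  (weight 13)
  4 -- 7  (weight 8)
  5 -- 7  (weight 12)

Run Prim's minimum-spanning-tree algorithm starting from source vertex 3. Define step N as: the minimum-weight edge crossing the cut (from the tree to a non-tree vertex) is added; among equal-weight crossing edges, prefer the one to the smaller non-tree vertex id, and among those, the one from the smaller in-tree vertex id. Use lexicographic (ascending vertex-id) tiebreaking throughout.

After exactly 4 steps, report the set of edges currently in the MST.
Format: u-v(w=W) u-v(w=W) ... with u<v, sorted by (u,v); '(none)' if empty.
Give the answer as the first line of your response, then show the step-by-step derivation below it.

0-3(w=1) 0-6(w=7) 1-3(w=7) 2-6(w=9)

step 1: add edge 0-3 (w=1); MST = {0-3(w=1)}
step 2: add edge 1-3 (w=7); MST = {0-3(w=1) 1-3(w=7)}
step 3: add edge 0-6 (w=7); MST = {0-3(w=1) 0-6(w=7) 1-3(w=7)}
step 4: add edge 2-6 (w=9); MST = {0-3(w=1) 0-6(w=7) 1-3(w=7) 2-6(w=9)}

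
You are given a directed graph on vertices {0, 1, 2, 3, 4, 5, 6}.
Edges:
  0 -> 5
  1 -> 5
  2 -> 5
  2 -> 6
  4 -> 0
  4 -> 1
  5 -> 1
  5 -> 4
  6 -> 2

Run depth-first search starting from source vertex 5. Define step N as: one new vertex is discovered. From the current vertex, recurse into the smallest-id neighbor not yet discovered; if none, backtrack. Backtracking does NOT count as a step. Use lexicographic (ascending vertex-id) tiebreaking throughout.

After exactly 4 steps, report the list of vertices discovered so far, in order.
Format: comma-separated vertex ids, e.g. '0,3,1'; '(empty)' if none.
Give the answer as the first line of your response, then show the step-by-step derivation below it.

5,1,4,0

step 1: discover 5; path=5; order=5
step 2: discover 1; path=5>1; order=5,1
step 3: discover 4; path=5>4; order=5,1,4
step 4: discover 0; path=5>4>0; order=5,1,4,0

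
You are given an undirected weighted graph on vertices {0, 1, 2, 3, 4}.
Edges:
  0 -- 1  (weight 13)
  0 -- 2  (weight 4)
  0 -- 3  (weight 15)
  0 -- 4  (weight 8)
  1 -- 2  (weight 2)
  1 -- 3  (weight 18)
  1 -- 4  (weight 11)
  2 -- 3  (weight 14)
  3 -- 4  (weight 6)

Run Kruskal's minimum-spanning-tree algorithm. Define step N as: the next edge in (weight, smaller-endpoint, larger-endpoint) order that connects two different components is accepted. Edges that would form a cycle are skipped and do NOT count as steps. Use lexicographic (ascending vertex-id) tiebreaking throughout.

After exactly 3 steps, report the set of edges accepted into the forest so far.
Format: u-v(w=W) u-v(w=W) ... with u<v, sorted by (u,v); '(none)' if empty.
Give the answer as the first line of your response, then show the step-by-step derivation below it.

0-2(w=4) 1-2(w=2) 3-4(w=6)

step 1: add edge 1-2 (w=2); MST = {1-2(w=2)}
step 2: add edge 0-2 (w=4); MST = {0-2(w=4) 1-2(w=2)}
step 3: add edge 3-4 (w=6); MST = {0-2(w=4) 1-2(w=2) 3-4(w=6)}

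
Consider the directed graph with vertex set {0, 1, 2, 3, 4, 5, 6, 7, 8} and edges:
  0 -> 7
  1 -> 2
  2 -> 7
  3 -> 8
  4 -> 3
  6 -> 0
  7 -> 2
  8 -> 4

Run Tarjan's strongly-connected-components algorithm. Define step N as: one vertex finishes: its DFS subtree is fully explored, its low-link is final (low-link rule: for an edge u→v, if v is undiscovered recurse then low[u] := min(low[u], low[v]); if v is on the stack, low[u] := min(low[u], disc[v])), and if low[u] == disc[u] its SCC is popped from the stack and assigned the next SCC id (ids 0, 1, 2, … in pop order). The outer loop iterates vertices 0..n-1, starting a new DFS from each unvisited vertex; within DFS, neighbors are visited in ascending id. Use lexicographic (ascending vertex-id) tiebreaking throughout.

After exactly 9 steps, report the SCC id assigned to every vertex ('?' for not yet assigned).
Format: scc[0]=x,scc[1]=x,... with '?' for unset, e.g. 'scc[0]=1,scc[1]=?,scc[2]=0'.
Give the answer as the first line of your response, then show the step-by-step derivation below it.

scc[0]=1,scc[1]=2,scc[2]=0,scc[3]=3,scc[4]=3,scc[5]=4,scc[6]=5,scc[7]=0,scc[8]=3

step 1: low=(low[0]=0,low[1]=?,low[2]=1,low[3]=?,low[4]=?,low[5]=?,low[6]=?,low[7]=1,low[8]=?); scc=(scc[0]=?,scc[1]=?,scc[2]=?,scc[3]=?,scc[4]=?,scc[5]=?,scc[6]=?,scc[7]=?,scc[8]=?)
step 2: low=(low[0]=0,low[1]=?,low[2]=1,low[3]=?,low[4]=?,low[5]=?,low[6]=?,low[7]=1,low[8]=?); scc=(scc[0]=?,scc[1]=?,scc[2]=0,scc[3]=?,scc[4]=?,scc[5]=?,scc[6]=?,scc[7]=0,scc[8]=?)
step 3: low=(low[0]=0,low[1]=?,low[2]=1,low[3]=?,low[4]=?,low[5]=?,low[6]=?,low[7]=1,low[8]=?); scc=(scc[0]=1,scc[1]=?,scc[2]=0,scc[3]=?,scc[4]=?,scc[5]=?,scc[6]=?,scc[7]=0,scc[8]=?)
step 4: low=(low[0]=0,low[1]=3,low[2]=1,low[3]=?,low[4]=?,low[5]=?,low[6]=?,low[7]=1,low[8]=?); scc=(scc[0]=1,scc[1]=2,scc[2]=0,scc[3]=?,scc[4]=?,scc[5]=?,scc[6]=?,scc[7]=0,scc[8]=?)
step 5: low=(low[0]=0,low[1]=3,low[2]=1,low[3]=4,low[4]=4,low[5]=?,low[6]=?,low[7]=1,low[8]=5); scc=(scc[0]=1,scc[1]=2,scc[2]=0,scc[3]=?,scc[4]=?,scc[5]=?,scc[6]=?,scc[7]=0,scc[8]=?)
step 6: low=(low[0]=0,low[1]=3,low[2]=1,low[3]=4,low[4]=4,low[5]=?,low[6]=?,low[7]=1,low[8]=4); scc=(scc[0]=1,scc[1]=2,scc[2]=0,scc[3]=?,scc[4]=?,scc[5]=?,scc[6]=?,scc[7]=0,scc[8]=?)
step 7: low=(low[0]=0,low[1]=3,low[2]=1,low[3]=4,low[4]=4,low[5]=?,low[6]=?,low[7]=1,low[8]=4); scc=(scc[0]=1,scc[1]=2,scc[2]=0,scc[3]=3,scc[4]=3,scc[5]=?,scc[6]=?,scc[7]=0,scc[8]=3)
step 8: low=(low[0]=0,low[1]=3,low[2]=1,low[3]=4,low[4]=4,low[5]=7,low[6]=?,low[7]=1,low[8]=4); scc=(scc[0]=1,scc[1]=2,scc[2]=0,scc[3]=3,scc[4]=3,scc[5]=4,scc[6]=?,scc[7]=0,scc[8]=3)
step 9: low=(low[0]=0,low[1]=3,low[2]=1,low[3]=4,low[4]=4,low[5]=7,low[6]=8,low[7]=1,low[8]=4); scc=(scc[0]=1,scc[1]=2,scc[2]=0,scc[3]=3,scc[4]=3,scc[5]=4,scc[6]=5,scc[7]=0,scc[8]=3)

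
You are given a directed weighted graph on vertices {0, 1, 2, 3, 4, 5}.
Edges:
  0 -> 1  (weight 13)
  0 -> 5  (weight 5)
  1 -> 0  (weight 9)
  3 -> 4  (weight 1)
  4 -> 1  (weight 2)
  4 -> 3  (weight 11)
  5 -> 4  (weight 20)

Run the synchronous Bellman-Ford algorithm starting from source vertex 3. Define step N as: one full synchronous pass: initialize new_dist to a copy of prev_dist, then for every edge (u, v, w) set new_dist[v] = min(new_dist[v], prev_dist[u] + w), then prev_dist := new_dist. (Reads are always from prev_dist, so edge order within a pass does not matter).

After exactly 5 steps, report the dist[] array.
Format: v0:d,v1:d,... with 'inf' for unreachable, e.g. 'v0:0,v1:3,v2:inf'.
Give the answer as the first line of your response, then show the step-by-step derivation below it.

v0:12,v1:3,v2:inf,v3:0,v4:1,v5:17

step 1: dist = v0:inf,v1:inf,v2:inf,v3:0,v4:1,v5:inf
step 2: dist = v0:inf,v1:3,v2:inf,v3:0,v4:1,v5:inf
step 3: dist = v0:12,v1:3,v2:inf,v3:0,v4:1,v5:inf
step 4: dist = v0:12,v1:3,v2:inf,v3:0,v4:1,v5:17
step 5: dist = v0:12,v1:3,v2:inf,v3:0,v4:1,v5:17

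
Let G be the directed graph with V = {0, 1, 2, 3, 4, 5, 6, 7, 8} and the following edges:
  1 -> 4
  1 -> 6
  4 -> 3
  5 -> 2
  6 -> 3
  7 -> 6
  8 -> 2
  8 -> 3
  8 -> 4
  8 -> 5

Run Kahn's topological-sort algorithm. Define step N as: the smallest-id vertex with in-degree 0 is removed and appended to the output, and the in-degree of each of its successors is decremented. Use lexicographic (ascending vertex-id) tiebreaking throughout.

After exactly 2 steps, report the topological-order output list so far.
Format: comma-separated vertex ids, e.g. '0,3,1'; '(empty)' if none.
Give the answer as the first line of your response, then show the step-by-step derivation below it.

0,1

step 1: output 0; order=[0]; indeg=(0,0,2,3,2,1,2,0,0)
step 2: output 1; order=[0,1]; indeg=(0,0,2,3,1,1,1,0,0)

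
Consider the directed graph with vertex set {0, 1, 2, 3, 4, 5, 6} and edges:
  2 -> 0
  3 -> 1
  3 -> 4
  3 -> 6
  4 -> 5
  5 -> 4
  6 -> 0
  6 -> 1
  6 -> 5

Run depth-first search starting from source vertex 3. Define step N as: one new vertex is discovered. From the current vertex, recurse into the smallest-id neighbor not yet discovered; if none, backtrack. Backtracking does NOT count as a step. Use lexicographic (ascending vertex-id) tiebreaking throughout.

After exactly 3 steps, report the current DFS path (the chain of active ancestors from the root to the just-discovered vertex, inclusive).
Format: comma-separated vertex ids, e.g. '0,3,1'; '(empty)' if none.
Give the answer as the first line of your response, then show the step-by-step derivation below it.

3,4

step 1: discover 3; path=3; order=3
step 2: discover 1; path=3>1; order=3,1
step 3: discover 4; path=3>4; order=3,1,4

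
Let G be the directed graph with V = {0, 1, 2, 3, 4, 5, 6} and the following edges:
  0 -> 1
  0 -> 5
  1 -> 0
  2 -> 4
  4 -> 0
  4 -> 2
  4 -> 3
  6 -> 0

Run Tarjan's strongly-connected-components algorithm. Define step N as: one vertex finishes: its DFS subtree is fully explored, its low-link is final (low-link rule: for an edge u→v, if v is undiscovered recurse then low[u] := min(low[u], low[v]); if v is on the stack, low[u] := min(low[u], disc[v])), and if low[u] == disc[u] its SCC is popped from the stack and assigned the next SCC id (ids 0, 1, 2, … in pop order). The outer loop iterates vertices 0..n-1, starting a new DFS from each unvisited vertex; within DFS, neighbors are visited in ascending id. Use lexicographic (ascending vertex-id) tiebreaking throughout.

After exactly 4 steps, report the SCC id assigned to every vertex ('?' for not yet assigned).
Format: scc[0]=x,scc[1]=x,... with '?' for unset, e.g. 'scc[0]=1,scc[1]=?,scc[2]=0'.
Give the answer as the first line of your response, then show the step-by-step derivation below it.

scc[0]=1,scc[1]=1,scc[2]=?,scc[3]=2,scc[4]=?,scc[5]=0,scc[6]=?

step 1: low=(low[0]=0,low[1]=0,low[2]=?,low[3]=?,low[4]=?,low[5]=?,low[6]=?); scc=(scc[0]=?,scc[1]=?,scc[2]=?,scc[3]=?,scc[4]=?,scc[5]=?,scc[6]=?)
step 2: low=(low[0]=0,low[1]=0,low[2]=?,low[3]=?,low[4]=?,low[5]=2,low[6]=?); scc=(scc[0]=?,scc[1]=?,scc[2]=?,scc[3]=?,scc[4]=?,scc[5]=0,scc[6]=?)
step 3: low=(low[0]=0,low[1]=0,low[2]=?,low[3]=?,low[4]=?,low[5]=2,low[6]=?); scc=(scc[0]=1,scc[1]=1,scc[2]=?,scc[3]=?,scc[4]=?,scc[5]=0,scc[6]=?)
step 4: low=(low[0]=0,low[1]=0,low[2]=3,low[3]=5,low[4]=3,low[5]=2,low[6]=?); scc=(scc[0]=1,scc[1]=1,scc[2]=?,scc[3]=2,scc[4]=?,scc[5]=0,scc[6]=?)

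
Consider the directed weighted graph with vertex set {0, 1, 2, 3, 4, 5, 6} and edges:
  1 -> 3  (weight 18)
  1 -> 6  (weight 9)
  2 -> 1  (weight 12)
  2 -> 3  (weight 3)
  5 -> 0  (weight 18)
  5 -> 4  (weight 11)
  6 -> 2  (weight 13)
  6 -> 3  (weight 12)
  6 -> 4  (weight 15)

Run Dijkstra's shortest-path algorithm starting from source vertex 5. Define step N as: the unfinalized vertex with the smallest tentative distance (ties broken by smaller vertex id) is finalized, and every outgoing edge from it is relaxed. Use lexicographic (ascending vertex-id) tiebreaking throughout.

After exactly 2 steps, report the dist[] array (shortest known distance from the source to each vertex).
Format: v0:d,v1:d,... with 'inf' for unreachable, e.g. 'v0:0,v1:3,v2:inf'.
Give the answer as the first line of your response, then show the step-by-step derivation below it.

v0:18,v1:inf,v2:inf,v3:inf,v4:11,v5:0,v6:inf

step 1: dist = v0:18,v1:inf,v2:inf,v3:inf,v4:11,v5:0,v6:inf
step 2: dist = v0:18,v1:inf,v2:inf,v3:inf,v4:11,v5:0,v6:inf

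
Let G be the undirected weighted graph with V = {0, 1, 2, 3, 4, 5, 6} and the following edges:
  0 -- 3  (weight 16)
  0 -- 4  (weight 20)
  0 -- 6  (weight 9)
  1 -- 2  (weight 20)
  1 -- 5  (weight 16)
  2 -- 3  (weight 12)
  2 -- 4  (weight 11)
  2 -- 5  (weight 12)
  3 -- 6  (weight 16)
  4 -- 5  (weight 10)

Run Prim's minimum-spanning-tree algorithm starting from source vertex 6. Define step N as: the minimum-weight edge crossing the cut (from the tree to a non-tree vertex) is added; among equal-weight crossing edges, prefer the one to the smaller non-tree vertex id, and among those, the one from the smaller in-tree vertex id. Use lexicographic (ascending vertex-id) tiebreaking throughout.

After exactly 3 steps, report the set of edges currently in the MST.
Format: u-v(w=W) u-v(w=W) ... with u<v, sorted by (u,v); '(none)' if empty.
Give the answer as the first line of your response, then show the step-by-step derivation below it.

0-3(w=16) 0-6(w=9) 2-3(w=12)

step 1: add edge 0-6 (w=9); MST = {0-6(w=9)}
step 2: add edge 0-3 (w=16); MST = {0-3(w=16) 0-6(w=9)}
step 3: add edge 2-3 (w=12); MST = {0-3(w=16) 0-6(w=9) 2-3(w=12)}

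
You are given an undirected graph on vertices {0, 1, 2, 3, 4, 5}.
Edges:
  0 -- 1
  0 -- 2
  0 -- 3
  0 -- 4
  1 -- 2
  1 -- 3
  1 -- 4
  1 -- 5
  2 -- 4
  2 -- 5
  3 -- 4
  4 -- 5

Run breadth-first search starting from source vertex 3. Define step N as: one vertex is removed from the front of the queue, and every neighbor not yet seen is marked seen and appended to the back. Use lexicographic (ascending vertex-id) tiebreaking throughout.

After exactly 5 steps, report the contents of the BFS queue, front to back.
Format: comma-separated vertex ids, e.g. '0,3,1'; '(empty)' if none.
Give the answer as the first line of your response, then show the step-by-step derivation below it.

5

step 1: dequeue 3; queue=[0,1,4]; order=3
step 2: dequeue 0; queue=[1,4,2]; order=3,0
step 3: dequeue 1; queue=[4,2,5]; order=3,0,1
step 4: dequeue 4; queue=[2,5]; order=3,0,1,4
step 5: dequeue 2; queue=[5]; order=3,0,1,4,2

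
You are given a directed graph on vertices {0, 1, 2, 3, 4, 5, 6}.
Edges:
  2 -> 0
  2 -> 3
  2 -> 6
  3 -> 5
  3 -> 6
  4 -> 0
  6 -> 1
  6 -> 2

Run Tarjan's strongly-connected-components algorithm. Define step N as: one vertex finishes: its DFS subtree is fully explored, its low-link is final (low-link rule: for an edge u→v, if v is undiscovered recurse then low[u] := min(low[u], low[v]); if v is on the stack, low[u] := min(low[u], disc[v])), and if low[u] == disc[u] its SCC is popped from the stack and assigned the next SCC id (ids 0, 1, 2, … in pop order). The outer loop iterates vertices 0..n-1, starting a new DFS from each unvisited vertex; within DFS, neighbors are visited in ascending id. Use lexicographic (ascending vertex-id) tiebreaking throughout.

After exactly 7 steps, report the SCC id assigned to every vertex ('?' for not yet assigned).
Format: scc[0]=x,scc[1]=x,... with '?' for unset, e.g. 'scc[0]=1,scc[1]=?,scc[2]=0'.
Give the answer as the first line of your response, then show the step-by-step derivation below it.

scc[0]=0,scc[1]=1,scc[2]=3,scc[3]=3,scc[4]=4,scc[5]=2,scc[6]=3

step 1: low=(low[0]=0,low[1]=?,low[2]=?,low[3]=?,low[4]=?,low[5]=?,low[6]=?); scc=(scc[0]=0,scc[1]=?,scc[2]=?,scc[3]=?,scc[4]=?,scc[5]=?,scc[6]=?)
step 2: low=(low[0]=0,low[1]=1,low[2]=?,low[3]=?,low[4]=?,low[5]=?,low[6]=?); scc=(scc[0]=0,scc[1]=1,scc[2]=?,scc[3]=?,scc[4]=?,scc[5]=?,scc[6]=?)
step 3: low=(low[0]=0,low[1]=1,low[2]=2,low[3]=3,low[4]=?,low[5]=4,low[6]=?); scc=(scc[0]=0,scc[1]=1,scc[2]=?,scc[3]=?,scc[4]=?,scc[5]=2,scc[6]=?)
step 4: low=(low[0]=0,low[1]=1,low[2]=2,low[3]=3,low[4]=?,low[5]=4,low[6]=2); scc=(scc[0]=0,scc[1]=1,scc[2]=?,scc[3]=?,scc[4]=?,scc[5]=2,scc[6]=?)
step 5: low=(low[0]=0,low[1]=1,low[2]=2,low[3]=2,low[4]=?,low[5]=4,low[6]=2); scc=(scc[0]=0,scc[1]=1,scc[2]=?,scc[3]=?,scc[4]=?,scc[5]=2,scc[6]=?)
step 6: low=(low[0]=0,low[1]=1,low[2]=2,low[3]=2,low[4]=?,low[5]=4,low[6]=2); scc=(scc[0]=0,scc[1]=1,scc[2]=3,scc[3]=3,scc[4]=?,scc[5]=2,scc[6]=3)
step 7: low=(low[0]=0,low[1]=1,low[2]=2,low[3]=2,low[4]=6,low[5]=4,low[6]=2); scc=(scc[0]=0,scc[1]=1,scc[2]=3,scc[3]=3,scc[4]=4,scc[5]=2,scc[6]=3)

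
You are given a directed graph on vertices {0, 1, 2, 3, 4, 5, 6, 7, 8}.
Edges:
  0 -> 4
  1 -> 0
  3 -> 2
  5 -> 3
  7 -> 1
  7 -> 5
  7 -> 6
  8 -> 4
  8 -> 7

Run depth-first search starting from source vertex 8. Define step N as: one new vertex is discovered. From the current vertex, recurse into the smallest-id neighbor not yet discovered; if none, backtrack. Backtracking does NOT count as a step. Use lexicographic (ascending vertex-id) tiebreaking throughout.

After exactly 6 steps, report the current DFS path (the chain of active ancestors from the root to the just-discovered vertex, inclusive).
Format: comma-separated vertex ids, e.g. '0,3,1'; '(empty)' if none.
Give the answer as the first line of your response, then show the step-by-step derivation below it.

8,7,5

step 1: discover 8; path=8; order=8
step 2: discover 4; path=8>4; order=8,4
step 3: discover 7; path=8>7; order=8,4,7
step 4: discover 1; path=8>7>1; order=8,4,7,1
step 5: discover 0; path=8>7>1>0; order=8,4,7,1,0
step 6: discover 5; path=8>7>5; order=8,4,7,1,0,5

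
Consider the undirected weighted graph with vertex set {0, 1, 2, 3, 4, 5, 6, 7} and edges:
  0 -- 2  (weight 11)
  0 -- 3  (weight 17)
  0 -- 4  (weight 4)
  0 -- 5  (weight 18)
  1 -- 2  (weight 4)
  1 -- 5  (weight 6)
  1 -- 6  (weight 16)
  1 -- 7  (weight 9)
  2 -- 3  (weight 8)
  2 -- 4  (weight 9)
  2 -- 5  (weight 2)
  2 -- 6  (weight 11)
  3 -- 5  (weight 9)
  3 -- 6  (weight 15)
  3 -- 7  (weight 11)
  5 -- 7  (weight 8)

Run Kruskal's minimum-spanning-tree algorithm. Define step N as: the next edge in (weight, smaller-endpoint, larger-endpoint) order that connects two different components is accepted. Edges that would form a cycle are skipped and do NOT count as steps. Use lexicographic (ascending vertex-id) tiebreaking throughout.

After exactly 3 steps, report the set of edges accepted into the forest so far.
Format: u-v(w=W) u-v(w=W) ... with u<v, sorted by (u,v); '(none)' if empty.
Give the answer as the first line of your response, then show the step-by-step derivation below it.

0-4(w=4) 1-2(w=4) 2-5(w=2)

step 1: add edge 2-5 (w=2); MST = {2-5(w=2)}
step 2: add edge 0-4 (w=4); MST = {0-4(w=4) 2-5(w=2)}
step 3: add edge 1-2 (w=4); MST = {0-4(w=4) 1-2(w=4) 2-5(w=2)}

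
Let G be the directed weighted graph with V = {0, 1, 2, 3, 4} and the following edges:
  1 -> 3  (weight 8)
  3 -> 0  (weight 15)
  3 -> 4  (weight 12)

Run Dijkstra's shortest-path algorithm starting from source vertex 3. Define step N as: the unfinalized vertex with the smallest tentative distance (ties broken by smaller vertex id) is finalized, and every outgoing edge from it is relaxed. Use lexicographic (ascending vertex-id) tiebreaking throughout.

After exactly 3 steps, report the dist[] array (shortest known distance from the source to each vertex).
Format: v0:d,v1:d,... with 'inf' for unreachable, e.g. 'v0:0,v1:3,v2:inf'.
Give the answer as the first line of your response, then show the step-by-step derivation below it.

v0:15,v1:inf,v2:inf,v3:0,v4:12

step 1: dist = v0:15,v1:inf,v2:inf,v3:0,v4:12
step 2: dist = v0:15,v1:inf,v2:inf,v3:0,v4:12
step 3: dist = v0:15,v1:inf,v2:inf,v3:0,v4:12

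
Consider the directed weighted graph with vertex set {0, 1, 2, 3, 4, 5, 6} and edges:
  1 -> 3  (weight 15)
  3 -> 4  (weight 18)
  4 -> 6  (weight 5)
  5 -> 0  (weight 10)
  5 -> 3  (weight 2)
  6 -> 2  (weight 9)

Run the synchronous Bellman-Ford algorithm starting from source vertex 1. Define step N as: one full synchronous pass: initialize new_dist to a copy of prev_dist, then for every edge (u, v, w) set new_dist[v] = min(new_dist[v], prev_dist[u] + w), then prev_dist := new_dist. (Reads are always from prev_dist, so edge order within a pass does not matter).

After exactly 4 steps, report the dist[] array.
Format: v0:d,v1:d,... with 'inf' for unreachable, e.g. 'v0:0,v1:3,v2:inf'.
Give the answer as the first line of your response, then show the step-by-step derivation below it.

v0:inf,v1:0,v2:47,v3:15,v4:33,v5:inf,v6:38

step 1: dist = v0:inf,v1:0,v2:inf,v3:15,v4:inf,v5:inf,v6:inf
step 2: dist = v0:inf,v1:0,v2:inf,v3:15,v4:33,v5:inf,v6:inf
step 3: dist = v0:inf,v1:0,v2:inf,v3:15,v4:33,v5:inf,v6:38
step 4: dist = v0:inf,v1:0,v2:47,v3:15,v4:33,v5:inf,v6:38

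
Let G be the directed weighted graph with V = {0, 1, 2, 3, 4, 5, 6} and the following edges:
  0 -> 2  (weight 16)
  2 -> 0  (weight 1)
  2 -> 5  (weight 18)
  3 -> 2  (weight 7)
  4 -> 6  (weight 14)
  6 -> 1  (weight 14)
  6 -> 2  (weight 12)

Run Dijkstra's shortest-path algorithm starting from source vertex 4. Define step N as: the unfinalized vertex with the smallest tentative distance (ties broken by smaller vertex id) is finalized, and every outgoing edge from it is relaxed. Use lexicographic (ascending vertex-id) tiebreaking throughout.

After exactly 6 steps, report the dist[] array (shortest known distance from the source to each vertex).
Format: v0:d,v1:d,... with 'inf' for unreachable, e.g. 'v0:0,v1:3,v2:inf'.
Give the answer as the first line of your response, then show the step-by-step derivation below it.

v0:27,v1:28,v2:26,v3:inf,v4:0,v5:44,v6:14

step 1: dist = v0:inf,v1:inf,v2:inf,v3:inf,v4:0,v5:inf,v6:14
step 2: dist = v0:inf,v1:28,v2:26,v3:inf,v4:0,v5:inf,v6:14
step 3: dist = v0:27,v1:28,v2:26,v3:inf,v4:0,v5:44,v6:14
step 4: dist = v0:27,v1:28,v2:26,v3:inf,v4:0,v5:44,v6:14
step 5: dist = v0:27,v1:28,v2:26,v3:inf,v4:0,v5:44,v6:14
step 6: dist = v0:27,v1:28,v2:26,v3:inf,v4:0,v5:44,v6:14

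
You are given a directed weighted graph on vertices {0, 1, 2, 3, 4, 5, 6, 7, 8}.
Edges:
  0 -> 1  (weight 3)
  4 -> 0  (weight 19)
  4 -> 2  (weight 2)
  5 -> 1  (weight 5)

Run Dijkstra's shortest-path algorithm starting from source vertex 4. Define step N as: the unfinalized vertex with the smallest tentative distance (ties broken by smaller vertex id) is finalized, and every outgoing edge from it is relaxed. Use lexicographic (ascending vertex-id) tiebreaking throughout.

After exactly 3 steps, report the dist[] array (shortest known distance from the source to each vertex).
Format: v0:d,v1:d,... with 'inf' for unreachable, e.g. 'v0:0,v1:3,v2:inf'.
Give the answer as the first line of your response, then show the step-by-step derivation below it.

v0:19,v1:22,v2:2,v3:inf,v4:0,v5:inf,v6:inf,v7:inf,v8:inf

step 1: dist = v0:19,v1:inf,v2:2,v3:inf,v4:0,v5:inf,v6:inf,v7:inf,v8:inf
step 2: dist = v0:19,v1:inf,v2:2,v3:inf,v4:0,v5:inf,v6:inf,v7:inf,v8:inf
step 3: dist = v0:19,v1:22,v2:2,v3:inf,v4:0,v5:inf,v6:inf,v7:inf,v8:inf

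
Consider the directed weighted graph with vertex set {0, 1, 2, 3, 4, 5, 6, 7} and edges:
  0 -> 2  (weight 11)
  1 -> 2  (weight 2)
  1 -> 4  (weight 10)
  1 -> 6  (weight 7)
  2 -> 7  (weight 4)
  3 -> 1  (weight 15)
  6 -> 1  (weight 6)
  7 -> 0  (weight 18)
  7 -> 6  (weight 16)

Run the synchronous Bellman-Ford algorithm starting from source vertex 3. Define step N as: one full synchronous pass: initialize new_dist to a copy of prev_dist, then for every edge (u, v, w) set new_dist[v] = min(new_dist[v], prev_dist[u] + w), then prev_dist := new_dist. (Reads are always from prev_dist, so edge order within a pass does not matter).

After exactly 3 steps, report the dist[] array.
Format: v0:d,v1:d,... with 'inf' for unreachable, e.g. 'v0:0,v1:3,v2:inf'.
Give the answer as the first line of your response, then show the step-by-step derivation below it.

v0:inf,v1:15,v2:17,v3:0,v4:25,v5:inf,v6:22,v7:21

step 1: dist = v0:inf,v1:15,v2:inf,v3:0,v4:inf,v5:inf,v6:inf,v7:inf
step 2: dist = v0:inf,v1:15,v2:17,v3:0,v4:25,v5:inf,v6:22,v7:inf
step 3: dist = v0:inf,v1:15,v2:17,v3:0,v4:25,v5:inf,v6:22,v7:21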